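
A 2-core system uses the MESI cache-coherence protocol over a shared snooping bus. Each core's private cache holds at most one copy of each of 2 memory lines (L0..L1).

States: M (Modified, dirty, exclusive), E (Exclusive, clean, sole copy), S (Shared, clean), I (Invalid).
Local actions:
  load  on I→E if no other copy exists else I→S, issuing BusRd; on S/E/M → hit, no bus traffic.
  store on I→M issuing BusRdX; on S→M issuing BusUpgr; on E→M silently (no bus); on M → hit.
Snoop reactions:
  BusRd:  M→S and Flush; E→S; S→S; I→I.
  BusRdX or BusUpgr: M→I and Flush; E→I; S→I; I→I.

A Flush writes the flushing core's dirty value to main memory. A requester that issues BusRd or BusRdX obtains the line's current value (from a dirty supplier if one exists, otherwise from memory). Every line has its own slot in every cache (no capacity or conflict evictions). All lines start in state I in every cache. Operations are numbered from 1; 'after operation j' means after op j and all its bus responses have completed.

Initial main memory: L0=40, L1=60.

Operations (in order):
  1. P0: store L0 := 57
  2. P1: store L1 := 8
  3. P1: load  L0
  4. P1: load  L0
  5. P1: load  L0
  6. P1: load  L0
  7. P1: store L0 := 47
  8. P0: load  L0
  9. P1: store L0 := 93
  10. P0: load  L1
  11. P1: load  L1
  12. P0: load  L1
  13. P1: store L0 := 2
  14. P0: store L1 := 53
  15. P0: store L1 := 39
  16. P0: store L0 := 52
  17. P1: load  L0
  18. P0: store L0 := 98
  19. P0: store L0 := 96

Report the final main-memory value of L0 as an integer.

memory[L0] = 52

  op1 P0: store L0 := 57 → M/I on L0; bus BusRdX; mem=40
  op2 P1: store L1 := 8 → I/M on L1; bus BusRdX; mem=60
  op3 P1: load  L0 → S/S on L0; bus BusRd Flush; mem=57
  op4 P1: load  L0 → S/S on L0; bus (none); mem=57
  op5 P1: load  L0 → S/S on L0; bus (none); mem=57
  op6 P1: load  L0 → S/S on L0; bus (none); mem=57
  op7 P1: store L0 := 47 → I/M on L0; bus BusUpgr; mem=57
  op8 P0: load  L0 → S/S on L0; bus BusRd Flush; mem=47
  op9 P1: store L0 := 93 → I/M on L0; bus BusUpgr; mem=47
  op10 P0: load  L1 → S/S on L1; bus BusRd Flush; mem=8
  op11 P1: load  L1 → S/S on L1; bus (none); mem=8
  op12 P0: load  L1 → S/S on L1; bus (none); mem=8
  op13 P1: store L0 := 2 → I/M on L0; bus (none); mem=47
  op14 P0: store L1 := 53 → M/I on L1; bus BusUpgr; mem=8
  op15 P0: store L1 := 39 → M/I on L1; bus (none); mem=8
  op16 P0: store L0 := 52 → M/I on L0; bus BusRdX Flush; mem=2
  op17 P1: load  L0 → S/S on L0; bus BusRd Flush; mem=52
  op18 P0: store L0 := 98 → M/I on L0; bus BusUpgr; mem=52
  op19 P0: store L0 := 96 → M/I on L0; bus (none); mem=52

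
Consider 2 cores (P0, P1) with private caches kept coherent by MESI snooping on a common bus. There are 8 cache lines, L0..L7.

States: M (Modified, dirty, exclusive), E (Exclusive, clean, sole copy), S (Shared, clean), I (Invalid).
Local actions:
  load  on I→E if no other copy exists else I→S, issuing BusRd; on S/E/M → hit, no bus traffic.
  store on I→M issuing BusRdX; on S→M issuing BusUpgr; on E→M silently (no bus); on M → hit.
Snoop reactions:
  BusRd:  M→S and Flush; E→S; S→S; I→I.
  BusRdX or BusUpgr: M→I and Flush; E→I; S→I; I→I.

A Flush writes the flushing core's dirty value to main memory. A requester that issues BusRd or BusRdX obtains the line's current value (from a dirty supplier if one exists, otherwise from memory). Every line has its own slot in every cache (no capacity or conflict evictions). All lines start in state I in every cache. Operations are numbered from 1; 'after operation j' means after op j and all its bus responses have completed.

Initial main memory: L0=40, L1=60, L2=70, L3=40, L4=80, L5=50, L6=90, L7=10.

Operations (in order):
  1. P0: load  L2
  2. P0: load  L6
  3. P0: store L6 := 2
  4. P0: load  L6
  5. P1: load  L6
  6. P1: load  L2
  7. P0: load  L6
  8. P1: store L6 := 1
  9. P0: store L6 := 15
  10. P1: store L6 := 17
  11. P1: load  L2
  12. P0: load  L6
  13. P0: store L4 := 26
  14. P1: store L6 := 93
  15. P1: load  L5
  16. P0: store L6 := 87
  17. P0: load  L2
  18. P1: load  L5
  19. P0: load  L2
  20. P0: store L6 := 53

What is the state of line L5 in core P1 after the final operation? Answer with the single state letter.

  op1 P0: load  L2 → E/I on L2; bus BusRd; mem=70
  op2 P0: load  L6 → E/I on L6; bus BusRd; mem=90
  op3 P0: store L6 := 2 → M/I on L6; bus (none); mem=90
  op4 P0: load  L6 → M/I on L6; bus (none); mem=90
  op5 P1: load  L6 → S/S on L6; bus BusRd Flush; mem=2
  op6 P1: load  L2 → S/S on L2; bus BusRd; mem=70
  op7 P0: load  L6 → S/S on L6; bus (none); mem=2
  op8 P1: store L6 := 1 → I/M on L6; bus BusUpgr; mem=2
  op9 P0: store L6 := 15 → M/I on L6; bus BusRdX Flush; mem=1
  op10 P1: store L6 := 17 → I/M on L6; bus BusRdX Flush; mem=15
  op11 P1: load  L2 → S/S on L2; bus (none); mem=70
  op12 P0: load  L6 → S/S on L6; bus BusRd Flush; mem=17
  op13 P0: store L4 := 26 → M/I on L4; bus BusRdX; mem=80
  op14 P1: store L6 := 93 → I/M on L6; bus BusUpgr; mem=17
  op15 P1: load  L5 → I/E on L5; bus BusRd; mem=50
  op16 P0: store L6 := 87 → M/I on L6; bus BusRdX Flush; mem=93
  op17 P0: load  L2 → S/S on L2; bus (none); mem=70
  op18 P1: load  L5 → I/E on L5; bus (none); mem=50
  op19 P0: load  L2 → S/S on L2; bus (none); mem=70
  op20 P0: store L6 := 53 → M/I on L6; bus (none); mem=93

state = E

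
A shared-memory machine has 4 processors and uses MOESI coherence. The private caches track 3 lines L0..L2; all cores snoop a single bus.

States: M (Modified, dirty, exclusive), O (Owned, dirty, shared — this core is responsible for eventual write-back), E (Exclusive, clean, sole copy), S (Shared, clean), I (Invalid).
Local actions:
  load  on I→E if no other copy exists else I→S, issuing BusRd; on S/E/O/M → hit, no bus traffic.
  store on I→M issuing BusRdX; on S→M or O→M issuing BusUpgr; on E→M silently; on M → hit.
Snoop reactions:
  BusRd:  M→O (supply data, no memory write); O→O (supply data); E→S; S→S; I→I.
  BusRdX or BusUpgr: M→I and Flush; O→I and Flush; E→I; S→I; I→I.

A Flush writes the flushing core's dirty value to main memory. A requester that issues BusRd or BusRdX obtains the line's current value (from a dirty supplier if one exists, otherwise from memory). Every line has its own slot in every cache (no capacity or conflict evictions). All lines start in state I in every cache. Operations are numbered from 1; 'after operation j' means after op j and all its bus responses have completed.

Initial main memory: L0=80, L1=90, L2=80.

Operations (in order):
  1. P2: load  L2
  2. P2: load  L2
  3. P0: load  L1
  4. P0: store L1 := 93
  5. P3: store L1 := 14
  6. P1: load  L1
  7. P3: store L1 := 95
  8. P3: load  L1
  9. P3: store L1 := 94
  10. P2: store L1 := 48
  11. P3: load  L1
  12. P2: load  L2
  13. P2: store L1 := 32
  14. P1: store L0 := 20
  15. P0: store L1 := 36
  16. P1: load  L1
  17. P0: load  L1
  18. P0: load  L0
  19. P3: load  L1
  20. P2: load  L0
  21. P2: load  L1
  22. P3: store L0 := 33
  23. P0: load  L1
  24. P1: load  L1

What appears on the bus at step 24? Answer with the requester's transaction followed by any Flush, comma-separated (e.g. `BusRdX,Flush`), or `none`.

1. P2: load  L2  bus=[BusRd]  L2: P0=I P1=I P2=E P3=I  mem[L2]=80
2. P2: load  L2  bus=[-]  L2: P0=I P1=I P2=E P3=I  mem[L2]=80
3. P0: load  L1  bus=[BusRd]  L1: P0=E P1=I P2=I P3=I  mem[L1]=90
4. P0: store L1 := 93  bus=[-]  L1: P0=M P1=I P2=I P3=I  mem[L1]=90
5. P3: store L1 := 14  bus=[BusRdX,Flush]  L1: P0=I P1=I P2=I P3=M  mem[L1]=93
6. P1: load  L1  bus=[BusRd]  L1: P0=I P1=S P2=I P3=O  mem[L1]=93
7. P3: store L1 := 95  bus=[BusUpgr]  L1: P0=I P1=I P2=I P3=M  mem[L1]=93
8. P3: load  L1  bus=[-]  L1: P0=I P1=I P2=I P3=M  mem[L1]=93
9. P3: store L1 := 94  bus=[-]  L1: P0=I P1=I P2=I P3=M  mem[L1]=93
10. P2: store L1 := 48  bus=[BusRdX,Flush]  L1: P0=I P1=I P2=M P3=I  mem[L1]=94
11. P3: load  L1  bus=[BusRd]  L1: P0=I P1=I P2=O P3=S  mem[L1]=94
12. P2: load  L2  bus=[-]  L2: P0=I P1=I P2=E P3=I  mem[L2]=80
13. P2: store L1 := 32  bus=[BusUpgr]  L1: P0=I P1=I P2=M P3=I  mem[L1]=94
14. P1: store L0 := 20  bus=[BusRdX]  L0: P0=I P1=M P2=I P3=I  mem[L0]=80
15. P0: store L1 := 36  bus=[BusRdX,Flush]  L1: P0=M P1=I P2=I P3=I  mem[L1]=32
16. P1: load  L1  bus=[BusRd]  L1: P0=O P1=S P2=I P3=I  mem[L1]=32
17. P0: load  L1  bus=[-]  L1: P0=O P1=S P2=I P3=I  mem[L1]=32
18. P0: load  L0  bus=[BusRd]  L0: P0=S P1=O P2=I P3=I  mem[L0]=80
19. P3: load  L1  bus=[BusRd]  L1: P0=O P1=S P2=I P3=S  mem[L1]=32
20. P2: load  L0  bus=[BusRd]  L0: P0=S P1=O P2=S P3=I  mem[L0]=80
21. P2: load  L1  bus=[BusRd]  L1: P0=O P1=S P2=S P3=S  mem[L1]=32
22. P3: store L0 := 33  bus=[BusRdX,Flush]  L0: P0=I P1=I P2=I P3=M  mem[L0]=20
23. P0: load  L1  bus=[-]  L1: P0=O P1=S P2=S P3=S  mem[L1]=32
24. P1: load  L1  bus=[-]  L1: P0=O P1=S P2=S P3=S  mem[L1]=32

bus = none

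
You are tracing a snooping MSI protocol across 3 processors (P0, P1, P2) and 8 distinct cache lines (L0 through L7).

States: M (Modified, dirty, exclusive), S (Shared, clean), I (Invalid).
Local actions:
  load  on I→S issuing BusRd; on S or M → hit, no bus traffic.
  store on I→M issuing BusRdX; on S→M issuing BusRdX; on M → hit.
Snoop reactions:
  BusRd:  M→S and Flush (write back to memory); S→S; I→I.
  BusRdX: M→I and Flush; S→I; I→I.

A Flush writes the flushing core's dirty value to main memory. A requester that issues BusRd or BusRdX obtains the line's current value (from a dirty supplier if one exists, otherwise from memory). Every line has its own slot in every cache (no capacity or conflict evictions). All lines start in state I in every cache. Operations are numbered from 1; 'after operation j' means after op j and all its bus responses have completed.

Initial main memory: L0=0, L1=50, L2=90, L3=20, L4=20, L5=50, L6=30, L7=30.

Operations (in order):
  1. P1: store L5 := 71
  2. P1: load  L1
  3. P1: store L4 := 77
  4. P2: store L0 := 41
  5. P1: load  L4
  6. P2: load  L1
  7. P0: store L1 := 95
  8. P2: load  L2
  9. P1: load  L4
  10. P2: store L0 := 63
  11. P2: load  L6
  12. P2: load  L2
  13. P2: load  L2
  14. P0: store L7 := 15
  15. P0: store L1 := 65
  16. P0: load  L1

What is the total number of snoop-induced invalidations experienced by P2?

invalidations = 1

step 1: P1: store L5 := 71  ⟶  IMI  (L5)  txn=BusRdX  M[L5]=50
step 2: P1: load  L1  ⟶  ISI  (L1)  txn=BusRd  M[L1]=50
step 3: P1: store L4 := 77  ⟶  IMI  (L4)  txn=BusRdX  M[L4]=20
step 4: P2: store L0 := 41  ⟶  IIM  (L0)  txn=BusRdX  M[L0]=0
step 5: P1: load  L4  ⟶  IMI  (L4)  txn=∅  M[L4]=20
step 6: P2: load  L1  ⟶  ISS  (L1)  txn=BusRd  M[L1]=50
step 7: P0: store L1 := 95  ⟶  MII  (L1)  txn=BusRdX  M[L1]=50
step 8: P2: load  L2  ⟶  IIS  (L2)  txn=BusRd  M[L2]=90
step 9: P1: load  L4  ⟶  IMI  (L4)  txn=∅  M[L4]=20
step 10: P2: store L0 := 63  ⟶  IIM  (L0)  txn=∅  M[L0]=0
step 11: P2: load  L6  ⟶  IIS  (L6)  txn=BusRd  M[L6]=30
step 12: P2: load  L2  ⟶  IIS  (L2)  txn=∅  M[L2]=90
step 13: P2: load  L2  ⟶  IIS  (L2)  txn=∅  M[L2]=90
step 14: P0: store L7 := 15  ⟶  MII  (L7)  txn=BusRdX  M[L7]=30
step 15: P0: store L1 := 65  ⟶  MII  (L1)  txn=∅  M[L1]=50
step 16: P0: load  L1  ⟶  MII  (L1)  txn=∅  M[L1]=50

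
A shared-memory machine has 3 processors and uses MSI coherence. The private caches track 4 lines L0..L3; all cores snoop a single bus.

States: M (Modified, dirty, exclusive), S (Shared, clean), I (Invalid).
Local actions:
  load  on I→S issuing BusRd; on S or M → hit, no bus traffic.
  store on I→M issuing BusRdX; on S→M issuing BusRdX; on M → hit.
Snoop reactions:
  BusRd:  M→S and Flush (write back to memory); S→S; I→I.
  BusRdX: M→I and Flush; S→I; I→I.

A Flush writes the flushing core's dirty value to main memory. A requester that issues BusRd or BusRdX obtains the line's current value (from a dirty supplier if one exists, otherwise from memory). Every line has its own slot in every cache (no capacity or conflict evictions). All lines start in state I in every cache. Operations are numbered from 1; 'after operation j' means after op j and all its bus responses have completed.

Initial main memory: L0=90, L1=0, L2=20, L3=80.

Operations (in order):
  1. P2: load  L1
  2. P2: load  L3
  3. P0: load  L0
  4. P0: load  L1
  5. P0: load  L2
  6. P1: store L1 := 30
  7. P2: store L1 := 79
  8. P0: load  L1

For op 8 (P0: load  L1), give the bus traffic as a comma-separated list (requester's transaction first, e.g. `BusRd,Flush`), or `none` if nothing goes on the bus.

bus = BusRd,Flush

1. P2: load  L1  bus=[BusRd]  L1: P0=I P1=I P2=S  mem[L1]=0
2. P2: load  L3  bus=[BusRd]  L3: P0=I P1=I P2=S  mem[L3]=80
3. P0: load  L0  bus=[BusRd]  L0: P0=S P1=I P2=I  mem[L0]=90
4. P0: load  L1  bus=[BusRd]  L1: P0=S P1=I P2=S  mem[L1]=0
5. P0: load  L2  bus=[BusRd]  L2: P0=S P1=I P2=I  mem[L2]=20
6. P1: store L1 := 30  bus=[BusRdX]  L1: P0=I P1=M P2=I  mem[L1]=0
7. P2: store L1 := 79  bus=[BusRdX,Flush]  L1: P0=I P1=I P2=M  mem[L1]=30
8. P0: load  L1  bus=[BusRd,Flush]  L1: P0=S P1=I P2=S  mem[L1]=79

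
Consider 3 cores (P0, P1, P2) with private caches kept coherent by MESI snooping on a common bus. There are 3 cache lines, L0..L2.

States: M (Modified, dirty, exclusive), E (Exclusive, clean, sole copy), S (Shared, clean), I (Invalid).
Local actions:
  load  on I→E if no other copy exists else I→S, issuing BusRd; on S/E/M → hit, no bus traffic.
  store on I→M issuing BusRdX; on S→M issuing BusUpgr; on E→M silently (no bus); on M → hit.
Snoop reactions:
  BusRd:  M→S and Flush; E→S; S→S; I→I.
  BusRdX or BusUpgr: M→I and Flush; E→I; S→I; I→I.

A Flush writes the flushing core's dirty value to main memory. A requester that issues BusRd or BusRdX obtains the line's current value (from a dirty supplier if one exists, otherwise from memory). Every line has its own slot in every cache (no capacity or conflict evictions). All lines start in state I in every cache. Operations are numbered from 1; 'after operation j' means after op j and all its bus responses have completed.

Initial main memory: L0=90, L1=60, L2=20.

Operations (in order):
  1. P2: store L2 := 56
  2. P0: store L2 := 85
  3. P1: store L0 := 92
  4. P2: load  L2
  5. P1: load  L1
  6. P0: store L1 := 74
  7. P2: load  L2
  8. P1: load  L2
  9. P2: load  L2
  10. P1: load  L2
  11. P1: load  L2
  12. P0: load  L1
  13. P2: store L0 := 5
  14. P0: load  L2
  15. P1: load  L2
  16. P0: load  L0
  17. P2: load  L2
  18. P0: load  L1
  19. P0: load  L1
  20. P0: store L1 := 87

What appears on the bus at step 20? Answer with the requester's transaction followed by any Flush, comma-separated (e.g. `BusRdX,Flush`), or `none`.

1. P2: store L2 := 56  bus=[BusRdX]  L2: P0=I P1=I P2=M  mem[L2]=20
2. P0: store L2 := 85  bus=[BusRdX,Flush]  L2: P0=M P1=I P2=I  mem[L2]=56
3. P1: store L0 := 92  bus=[BusRdX]  L0: P0=I P1=M P2=I  mem[L0]=90
4. P2: load  L2  bus=[BusRd,Flush]  L2: P0=S P1=I P2=S  mem[L2]=85
5. P1: load  L1  bus=[BusRd]  L1: P0=I P1=E P2=I  mem[L1]=60
6. P0: store L1 := 74  bus=[BusRdX]  L1: P0=M P1=I P2=I  mem[L1]=60
7. P2: load  L2  bus=[-]  L2: P0=S P1=I P2=S  mem[L2]=85
8. P1: load  L2  bus=[BusRd]  L2: P0=S P1=S P2=S  mem[L2]=85
9. P2: load  L2  bus=[-]  L2: P0=S P1=S P2=S  mem[L2]=85
10. P1: load  L2  bus=[-]  L2: P0=S P1=S P2=S  mem[L2]=85
11. P1: load  L2  bus=[-]  L2: P0=S P1=S P2=S  mem[L2]=85
12. P0: load  L1  bus=[-]  L1: P0=M P1=I P2=I  mem[L1]=60
13. P2: store L0 := 5  bus=[BusRdX,Flush]  L0: P0=I P1=I P2=M  mem[L0]=92
14. P0: load  L2  bus=[-]  L2: P0=S P1=S P2=S  mem[L2]=85
15. P1: load  L2  bus=[-]  L2: P0=S P1=S P2=S  mem[L2]=85
16. P0: load  L0  bus=[BusRd,Flush]  L0: P0=S P1=I P2=S  mem[L0]=5
17. P2: load  L2  bus=[-]  L2: P0=S P1=S P2=S  mem[L2]=85
18. P0: load  L1  bus=[-]  L1: P0=M P1=I P2=I  mem[L1]=60
19. P0: load  L1  bus=[-]  L1: P0=M P1=I P2=I  mem[L1]=60
20. P0: store L1 := 87  bus=[-]  L1: P0=M P1=I P2=I  mem[L1]=60

bus = none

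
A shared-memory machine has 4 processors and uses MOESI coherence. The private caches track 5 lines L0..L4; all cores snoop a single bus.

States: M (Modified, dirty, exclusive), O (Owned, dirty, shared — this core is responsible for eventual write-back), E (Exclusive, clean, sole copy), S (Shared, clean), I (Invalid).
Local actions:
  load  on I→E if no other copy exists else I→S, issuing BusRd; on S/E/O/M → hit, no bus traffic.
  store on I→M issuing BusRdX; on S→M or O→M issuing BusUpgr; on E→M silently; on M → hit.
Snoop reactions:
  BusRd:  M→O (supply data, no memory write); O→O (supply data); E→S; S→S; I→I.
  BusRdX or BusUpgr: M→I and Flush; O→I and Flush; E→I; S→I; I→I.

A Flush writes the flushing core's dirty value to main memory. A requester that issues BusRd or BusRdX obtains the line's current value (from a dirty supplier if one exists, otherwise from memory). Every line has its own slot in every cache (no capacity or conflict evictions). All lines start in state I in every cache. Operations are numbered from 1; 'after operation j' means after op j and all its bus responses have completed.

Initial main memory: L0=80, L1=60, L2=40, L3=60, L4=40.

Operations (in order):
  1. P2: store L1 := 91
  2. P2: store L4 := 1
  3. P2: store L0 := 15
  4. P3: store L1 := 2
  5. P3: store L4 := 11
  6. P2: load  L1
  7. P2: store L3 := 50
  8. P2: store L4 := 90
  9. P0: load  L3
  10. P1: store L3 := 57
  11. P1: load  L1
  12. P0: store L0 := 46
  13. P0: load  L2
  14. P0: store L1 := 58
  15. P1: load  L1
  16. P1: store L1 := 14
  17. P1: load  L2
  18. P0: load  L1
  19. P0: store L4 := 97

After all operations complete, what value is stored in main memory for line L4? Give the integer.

step 1: P2: store L1 := 91  ⟶  IIMI  (L1)  txn=BusRdX  M[L1]=60
step 2: P2: store L4 := 1  ⟶  IIMI  (L4)  txn=BusRdX  M[L4]=40
step 3: P2: store L0 := 15  ⟶  IIMI  (L0)  txn=BusRdX  M[L0]=80
step 4: P3: store L1 := 2  ⟶  IIIM  (L1)  txn=BusRdX+Flush  M[L1]=91
step 5: P3: store L4 := 11  ⟶  IIIM  (L4)  txn=BusRdX+Flush  M[L4]=1
step 6: P2: load  L1  ⟶  IISO  (L1)  txn=BusRd  M[L1]=91
step 7: P2: store L3 := 50  ⟶  IIMI  (L3)  txn=BusRdX  M[L3]=60
step 8: P2: store L4 := 90  ⟶  IIMI  (L4)  txn=BusRdX+Flush  M[L4]=11
step 9: P0: load  L3  ⟶  SIOI  (L3)  txn=BusRd  M[L3]=60
step 10: P1: store L3 := 57  ⟶  IMII  (L3)  txn=BusRdX+Flush  M[L3]=50
step 11: P1: load  L1  ⟶  ISSO  (L1)  txn=BusRd  M[L1]=91
step 12: P0: store L0 := 46  ⟶  MIII  (L0)  txn=BusRdX+Flush  M[L0]=15
step 13: P0: load  L2  ⟶  EIII  (L2)  txn=BusRd  M[L2]=40
step 14: P0: store L1 := 58  ⟶  MIII  (L1)  txn=BusRdX+Flush  M[L1]=2
step 15: P1: load  L1  ⟶  OSII  (L1)  txn=BusRd  M[L1]=2
step 16: P1: store L1 := 14  ⟶  IMII  (L1)  txn=BusUpgr+Flush  M[L1]=58
step 17: P1: load  L2  ⟶  SSII  (L2)  txn=BusRd  M[L2]=40
step 18: P0: load  L1  ⟶  SOII  (L1)  txn=BusRd  M[L1]=58
step 19: P0: store L4 := 97  ⟶  MIII  (L4)  txn=BusRdX+Flush  M[L4]=90

memory[L4] = 90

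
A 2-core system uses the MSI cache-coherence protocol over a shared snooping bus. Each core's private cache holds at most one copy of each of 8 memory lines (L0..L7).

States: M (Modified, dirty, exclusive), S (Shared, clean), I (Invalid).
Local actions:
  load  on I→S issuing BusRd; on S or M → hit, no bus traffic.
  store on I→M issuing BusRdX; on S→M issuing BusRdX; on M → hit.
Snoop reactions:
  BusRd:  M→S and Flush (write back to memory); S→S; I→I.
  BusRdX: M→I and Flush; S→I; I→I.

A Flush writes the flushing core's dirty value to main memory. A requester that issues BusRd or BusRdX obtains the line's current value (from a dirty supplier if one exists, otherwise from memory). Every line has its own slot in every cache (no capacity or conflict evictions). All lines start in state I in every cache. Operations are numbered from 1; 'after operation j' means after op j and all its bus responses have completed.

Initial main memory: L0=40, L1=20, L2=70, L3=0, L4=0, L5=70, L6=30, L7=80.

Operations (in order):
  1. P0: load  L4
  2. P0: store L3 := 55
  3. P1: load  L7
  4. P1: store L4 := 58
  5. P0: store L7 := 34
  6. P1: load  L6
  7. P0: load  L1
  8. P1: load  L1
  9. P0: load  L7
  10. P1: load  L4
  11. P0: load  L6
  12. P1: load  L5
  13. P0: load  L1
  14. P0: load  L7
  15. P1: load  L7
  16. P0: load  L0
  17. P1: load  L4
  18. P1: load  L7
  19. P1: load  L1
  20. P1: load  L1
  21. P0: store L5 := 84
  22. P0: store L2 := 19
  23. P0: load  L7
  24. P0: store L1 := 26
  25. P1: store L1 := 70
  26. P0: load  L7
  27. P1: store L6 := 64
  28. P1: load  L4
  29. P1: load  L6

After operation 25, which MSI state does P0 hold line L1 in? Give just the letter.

step 1: P0: load  L4  ⟶  SI  (L4)  txn=BusRd  M[L4]=0
step 2: P0: store L3 := 55  ⟶  MI  (L3)  txn=BusRdX  M[L3]=0
step 3: P1: load  L7  ⟶  IS  (L7)  txn=BusRd  M[L7]=80
step 4: P1: store L4 := 58  ⟶  IM  (L4)  txn=BusRdX  M[L4]=0
step 5: P0: store L7 := 34  ⟶  MI  (L7)  txn=BusRdX  M[L7]=80
step 6: P1: load  L6  ⟶  IS  (L6)  txn=BusRd  M[L6]=30
step 7: P0: load  L1  ⟶  SI  (L1)  txn=BusRd  M[L1]=20
step 8: P1: load  L1  ⟶  SS  (L1)  txn=BusRd  M[L1]=20
step 9: P0: load  L7  ⟶  MI  (L7)  txn=∅  M[L7]=80
step 10: P1: load  L4  ⟶  IM  (L4)  txn=∅  M[L4]=0
step 11: P0: load  L6  ⟶  SS  (L6)  txn=BusRd  M[L6]=30
step 12: P1: load  L5  ⟶  IS  (L5)  txn=BusRd  M[L5]=70
step 13: P0: load  L1  ⟶  SS  (L1)  txn=∅  M[L1]=20
step 14: P0: load  L7  ⟶  MI  (L7)  txn=∅  M[L7]=80
step 15: P1: load  L7  ⟶  SS  (L7)  txn=BusRd+Flush  M[L7]=34
step 16: P0: load  L0  ⟶  SI  (L0)  txn=BusRd  M[L0]=40
step 17: P1: load  L4  ⟶  IM  (L4)  txn=∅  M[L4]=0
step 18: P1: load  L7  ⟶  SS  (L7)  txn=∅  M[L7]=34
step 19: P1: load  L1  ⟶  SS  (L1)  txn=∅  M[L1]=20
step 20: P1: load  L1  ⟶  SS  (L1)  txn=∅  M[L1]=20
step 21: P0: store L5 := 84  ⟶  MI  (L5)  txn=BusRdX  M[L5]=70
step 22: P0: store L2 := 19  ⟶  MI  (L2)  txn=BusRdX  M[L2]=70
step 23: P0: load  L7  ⟶  SS  (L7)  txn=∅  M[L7]=34
step 24: P0: store L1 := 26  ⟶  MI  (L1)  txn=BusRdX  M[L1]=20
step 25: P1: store L1 := 70  ⟶  IM  (L1)  txn=BusRdX+Flush  M[L1]=26
step 26: P0: load  L7  ⟶  SS  (L7)  txn=∅  M[L7]=34
step 27: P1: store L6 := 64  ⟶  IM  (L6)  txn=BusRdX  M[L6]=30
step 28: P1: load  L4  ⟶  IM  (L4)  txn=∅  M[L4]=0
step 29: P1: load  L6  ⟶  IM  (L6)  txn=∅  M[L6]=30

state = I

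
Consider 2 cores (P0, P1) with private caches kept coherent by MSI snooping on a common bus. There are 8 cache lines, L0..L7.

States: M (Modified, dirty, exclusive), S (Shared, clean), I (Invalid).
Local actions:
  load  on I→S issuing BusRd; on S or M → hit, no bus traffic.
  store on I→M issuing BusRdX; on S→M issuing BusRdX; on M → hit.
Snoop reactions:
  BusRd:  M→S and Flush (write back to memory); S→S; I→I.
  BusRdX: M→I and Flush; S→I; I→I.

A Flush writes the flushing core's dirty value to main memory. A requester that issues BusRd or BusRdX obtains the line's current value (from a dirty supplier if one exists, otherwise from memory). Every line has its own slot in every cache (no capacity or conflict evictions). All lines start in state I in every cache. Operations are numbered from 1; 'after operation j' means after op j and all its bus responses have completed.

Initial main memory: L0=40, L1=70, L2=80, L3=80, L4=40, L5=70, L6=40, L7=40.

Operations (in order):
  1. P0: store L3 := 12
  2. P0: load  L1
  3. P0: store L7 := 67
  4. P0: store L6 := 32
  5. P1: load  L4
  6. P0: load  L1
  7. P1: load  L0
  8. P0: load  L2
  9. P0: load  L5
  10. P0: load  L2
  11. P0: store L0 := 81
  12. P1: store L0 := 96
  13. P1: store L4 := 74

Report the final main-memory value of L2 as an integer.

memory[L2] = 80

step 1: P0: store L3 := 12  ⟶  MI  (L3)  txn=BusRdX  M[L3]=80
step 2: P0: load  L1  ⟶  SI  (L1)  txn=BusRd  M[L1]=70
step 3: P0: store L7 := 67  ⟶  MI  (L7)  txn=BusRdX  M[L7]=40
step 4: P0: store L6 := 32  ⟶  MI  (L6)  txn=BusRdX  M[L6]=40
step 5: P1: load  L4  ⟶  IS  (L4)  txn=BusRd  M[L4]=40
step 6: P0: load  L1  ⟶  SI  (L1)  txn=∅  M[L1]=70
step 7: P1: load  L0  ⟶  IS  (L0)  txn=BusRd  M[L0]=40
step 8: P0: load  L2  ⟶  SI  (L2)  txn=BusRd  M[L2]=80
step 9: P0: load  L5  ⟶  SI  (L5)  txn=BusRd  M[L5]=70
step 10: P0: load  L2  ⟶  SI  (L2)  txn=∅  M[L2]=80
step 11: P0: store L0 := 81  ⟶  MI  (L0)  txn=BusRdX  M[L0]=40
step 12: P1: store L0 := 96  ⟶  IM  (L0)  txn=BusRdX+Flush  M[L0]=81
step 13: P1: store L4 := 74  ⟶  IM  (L4)  txn=BusRdX  M[L4]=40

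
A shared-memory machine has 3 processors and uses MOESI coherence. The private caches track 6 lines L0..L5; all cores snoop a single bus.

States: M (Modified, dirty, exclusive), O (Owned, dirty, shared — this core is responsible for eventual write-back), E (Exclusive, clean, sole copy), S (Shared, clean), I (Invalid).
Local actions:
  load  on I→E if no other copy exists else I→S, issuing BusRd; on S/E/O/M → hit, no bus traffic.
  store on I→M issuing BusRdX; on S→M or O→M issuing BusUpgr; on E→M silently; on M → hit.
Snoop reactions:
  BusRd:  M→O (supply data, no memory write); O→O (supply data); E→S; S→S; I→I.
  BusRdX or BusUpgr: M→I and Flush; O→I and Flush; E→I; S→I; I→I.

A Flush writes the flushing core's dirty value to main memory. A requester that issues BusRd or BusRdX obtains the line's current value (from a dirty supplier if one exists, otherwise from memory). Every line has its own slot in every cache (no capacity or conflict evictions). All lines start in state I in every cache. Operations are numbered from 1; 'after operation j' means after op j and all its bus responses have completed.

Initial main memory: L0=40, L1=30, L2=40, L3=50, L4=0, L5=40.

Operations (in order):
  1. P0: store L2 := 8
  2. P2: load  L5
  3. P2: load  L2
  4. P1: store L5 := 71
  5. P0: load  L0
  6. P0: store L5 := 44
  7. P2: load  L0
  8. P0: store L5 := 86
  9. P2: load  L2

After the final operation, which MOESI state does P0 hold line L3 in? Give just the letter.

state = I

step 1: P0: store L2 := 8  ⟶  MII  (L2)  txn=BusRdX  M[L2]=40
step 2: P2: load  L5  ⟶  IIE  (L5)  txn=BusRd  M[L5]=40
step 3: P2: load  L2  ⟶  OIS  (L2)  txn=BusRd  M[L2]=40
step 4: P1: store L5 := 71  ⟶  IMI  (L5)  txn=BusRdX  M[L5]=40
step 5: P0: load  L0  ⟶  EII  (L0)  txn=BusRd  M[L0]=40
step 6: P0: store L5 := 44  ⟶  MII  (L5)  txn=BusRdX+Flush  M[L5]=71
step 7: P2: load  L0  ⟶  SIS  (L0)  txn=BusRd  M[L0]=40
step 8: P0: store L5 := 86  ⟶  MII  (L5)  txn=∅  M[L5]=71
step 9: P2: load  L2  ⟶  OIS  (L2)  txn=∅  M[L2]=40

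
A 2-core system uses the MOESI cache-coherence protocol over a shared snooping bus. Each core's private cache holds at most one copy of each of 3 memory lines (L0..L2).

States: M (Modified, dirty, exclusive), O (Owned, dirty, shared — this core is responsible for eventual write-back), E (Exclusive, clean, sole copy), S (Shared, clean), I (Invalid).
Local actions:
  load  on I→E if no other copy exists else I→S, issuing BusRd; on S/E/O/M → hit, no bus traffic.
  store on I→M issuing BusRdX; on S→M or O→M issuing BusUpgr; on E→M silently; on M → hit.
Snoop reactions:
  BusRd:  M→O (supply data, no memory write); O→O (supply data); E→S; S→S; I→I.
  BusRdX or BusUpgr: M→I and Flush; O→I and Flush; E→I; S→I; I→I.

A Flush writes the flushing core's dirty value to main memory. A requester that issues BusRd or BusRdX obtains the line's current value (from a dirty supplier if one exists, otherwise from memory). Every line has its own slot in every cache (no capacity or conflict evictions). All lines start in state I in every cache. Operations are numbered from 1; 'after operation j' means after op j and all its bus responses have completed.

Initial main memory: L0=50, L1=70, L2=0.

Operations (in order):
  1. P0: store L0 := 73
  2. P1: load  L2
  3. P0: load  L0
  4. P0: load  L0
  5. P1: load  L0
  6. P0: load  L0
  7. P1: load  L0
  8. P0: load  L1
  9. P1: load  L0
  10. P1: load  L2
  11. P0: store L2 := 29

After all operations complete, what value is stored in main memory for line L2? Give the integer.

[1] P0: store L0 := 73 | P0:M(73), P1:I | bus: BusRdX
[2] P1: load  L2 | P0:I, P1:E(0) | bus: BusRd
[3] P0: load  L0 | P0:M(73), P1:I | bus: none
[4] P0: load  L0 | P0:M(73), P1:I | bus: none
[5] P1: load  L0 | P0:O(73), P1:S(73) | bus: BusRd
[6] P0: load  L0 | P0:O(73), P1:S(73) | bus: none
[7] P1: load  L0 | P0:O(73), P1:S(73) | bus: none
[8] P0: load  L1 | P0:E(70), P1:I | bus: BusRd
[9] P1: load  L0 | P0:O(73), P1:S(73) | bus: none
[10] P1: load  L2 | P0:I, P1:E(0) | bus: none
[11] P0: store L2 := 29 | P0:M(29), P1:I | bus: BusRdX

memory[L2] = 0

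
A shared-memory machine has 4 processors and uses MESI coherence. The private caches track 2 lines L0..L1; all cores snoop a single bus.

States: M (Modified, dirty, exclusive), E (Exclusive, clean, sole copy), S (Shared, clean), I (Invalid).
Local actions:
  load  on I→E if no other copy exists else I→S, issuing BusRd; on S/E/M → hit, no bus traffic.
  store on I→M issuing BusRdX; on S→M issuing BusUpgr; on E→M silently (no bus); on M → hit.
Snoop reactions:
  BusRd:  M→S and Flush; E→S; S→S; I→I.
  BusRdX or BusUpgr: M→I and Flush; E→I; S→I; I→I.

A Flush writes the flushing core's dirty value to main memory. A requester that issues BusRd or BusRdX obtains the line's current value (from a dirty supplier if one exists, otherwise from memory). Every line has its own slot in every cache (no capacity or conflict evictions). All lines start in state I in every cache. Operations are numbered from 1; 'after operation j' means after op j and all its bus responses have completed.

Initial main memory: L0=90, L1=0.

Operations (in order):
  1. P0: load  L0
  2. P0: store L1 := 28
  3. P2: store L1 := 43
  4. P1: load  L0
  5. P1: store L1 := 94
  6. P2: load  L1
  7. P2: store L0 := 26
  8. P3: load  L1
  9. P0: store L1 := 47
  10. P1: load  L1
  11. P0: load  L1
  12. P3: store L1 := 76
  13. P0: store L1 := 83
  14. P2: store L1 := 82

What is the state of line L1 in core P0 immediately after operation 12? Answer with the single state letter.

  op1 P0: load  L0 → E/I/I/I on L0; bus BusRd; mem=90
  op2 P0: store L1 := 28 → M/I/I/I on L1; bus BusRdX; mem=0
  op3 P2: store L1 := 43 → I/I/M/I on L1; bus BusRdX Flush; mem=28
  op4 P1: load  L0 → S/S/I/I on L0; bus BusRd; mem=90
  op5 P1: store L1 := 94 → I/M/I/I on L1; bus BusRdX Flush; mem=43
  op6 P2: load  L1 → I/S/S/I on L1; bus BusRd Flush; mem=94
  op7 P2: store L0 := 26 → I/I/M/I on L0; bus BusRdX; mem=90
  op8 P3: load  L1 → I/S/S/S on L1; bus BusRd; mem=94
  op9 P0: store L1 := 47 → M/I/I/I on L1; bus BusRdX; mem=94
  op10 P1: load  L1 → S/S/I/I on L1; bus BusRd Flush; mem=47
  op11 P0: load  L1 → S/S/I/I on L1; bus (none); mem=47
  op12 P3: store L1 := 76 → I/I/I/M on L1; bus BusRdX; mem=47
  op13 P0: store L1 := 83 → M/I/I/I on L1; bus BusRdX Flush; mem=76
  op14 P2: store L1 := 82 → I/I/M/I on L1; bus BusRdX Flush; mem=83

state = I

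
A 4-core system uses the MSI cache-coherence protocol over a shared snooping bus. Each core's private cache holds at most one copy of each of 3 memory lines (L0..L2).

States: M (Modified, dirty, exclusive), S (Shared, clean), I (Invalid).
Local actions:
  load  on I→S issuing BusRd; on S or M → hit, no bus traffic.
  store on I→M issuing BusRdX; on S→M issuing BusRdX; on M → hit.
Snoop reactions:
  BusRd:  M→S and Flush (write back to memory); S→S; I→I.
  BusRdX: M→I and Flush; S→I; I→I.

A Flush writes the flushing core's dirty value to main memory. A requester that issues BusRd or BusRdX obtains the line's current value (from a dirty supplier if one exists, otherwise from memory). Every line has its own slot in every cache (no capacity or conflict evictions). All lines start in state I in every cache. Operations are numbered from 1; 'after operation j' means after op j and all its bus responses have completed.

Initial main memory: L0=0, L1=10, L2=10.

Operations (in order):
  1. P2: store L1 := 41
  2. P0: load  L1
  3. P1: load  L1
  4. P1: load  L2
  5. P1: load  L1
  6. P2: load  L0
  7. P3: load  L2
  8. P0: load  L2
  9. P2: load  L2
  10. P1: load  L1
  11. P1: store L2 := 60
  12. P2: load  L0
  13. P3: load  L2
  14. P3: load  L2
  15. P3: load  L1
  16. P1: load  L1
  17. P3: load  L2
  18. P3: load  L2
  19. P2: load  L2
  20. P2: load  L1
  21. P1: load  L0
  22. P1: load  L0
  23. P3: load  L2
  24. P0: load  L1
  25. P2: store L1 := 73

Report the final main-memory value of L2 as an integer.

  op1 P2: store L1 := 41 → I/I/M/I on L1; bus BusRdX; mem=10
  op2 P0: load  L1 → S/I/S/I on L1; bus BusRd Flush; mem=41
  op3 P1: load  L1 → S/S/S/I on L1; bus BusRd; mem=41
  op4 P1: load  L2 → I/S/I/I on L2; bus BusRd; mem=10
  op5 P1: load  L1 → S/S/S/I on L1; bus (none); mem=41
  op6 P2: load  L0 → I/I/S/I on L0; bus BusRd; mem=0
  op7 P3: load  L2 → I/S/I/S on L2; bus BusRd; mem=10
  op8 P0: load  L2 → S/S/I/S on L2; bus BusRd; mem=10
  op9 P2: load  L2 → S/S/S/S on L2; bus BusRd; mem=10
  op10 P1: load  L1 → S/S/S/I on L1; bus (none); mem=41
  op11 P1: store L2 := 60 → I/M/I/I on L2; bus BusRdX; mem=10
  op12 P2: load  L0 → I/I/S/I on L0; bus (none); mem=0
  op13 P3: load  L2 → I/S/I/S on L2; bus BusRd Flush; mem=60
  op14 P3: load  L2 → I/S/I/S on L2; bus (none); mem=60
  op15 P3: load  L1 → S/S/S/S on L1; bus BusRd; mem=41
  op16 P1: load  L1 → S/S/S/S on L1; bus (none); mem=41
  op17 P3: load  L2 → I/S/I/S on L2; bus (none); mem=60
  op18 P3: load  L2 → I/S/I/S on L2; bus (none); mem=60
  op19 P2: load  L2 → I/S/S/S on L2; bus BusRd; mem=60
  op20 P2: load  L1 → S/S/S/S on L1; bus (none); mem=41
  op21 P1: load  L0 → I/S/S/I on L0; bus BusRd; mem=0
  op22 P1: load  L0 → I/S/S/I on L0; bus (none); mem=0
  op23 P3: load  L2 → I/S/S/S on L2; bus (none); mem=60
  op24 P0: load  L1 → S/S/S/S on L1; bus (none); mem=41
  op25 P2: store L1 := 73 → I/I/M/I on L1; bus BusRdX; mem=41

memory[L2] = 60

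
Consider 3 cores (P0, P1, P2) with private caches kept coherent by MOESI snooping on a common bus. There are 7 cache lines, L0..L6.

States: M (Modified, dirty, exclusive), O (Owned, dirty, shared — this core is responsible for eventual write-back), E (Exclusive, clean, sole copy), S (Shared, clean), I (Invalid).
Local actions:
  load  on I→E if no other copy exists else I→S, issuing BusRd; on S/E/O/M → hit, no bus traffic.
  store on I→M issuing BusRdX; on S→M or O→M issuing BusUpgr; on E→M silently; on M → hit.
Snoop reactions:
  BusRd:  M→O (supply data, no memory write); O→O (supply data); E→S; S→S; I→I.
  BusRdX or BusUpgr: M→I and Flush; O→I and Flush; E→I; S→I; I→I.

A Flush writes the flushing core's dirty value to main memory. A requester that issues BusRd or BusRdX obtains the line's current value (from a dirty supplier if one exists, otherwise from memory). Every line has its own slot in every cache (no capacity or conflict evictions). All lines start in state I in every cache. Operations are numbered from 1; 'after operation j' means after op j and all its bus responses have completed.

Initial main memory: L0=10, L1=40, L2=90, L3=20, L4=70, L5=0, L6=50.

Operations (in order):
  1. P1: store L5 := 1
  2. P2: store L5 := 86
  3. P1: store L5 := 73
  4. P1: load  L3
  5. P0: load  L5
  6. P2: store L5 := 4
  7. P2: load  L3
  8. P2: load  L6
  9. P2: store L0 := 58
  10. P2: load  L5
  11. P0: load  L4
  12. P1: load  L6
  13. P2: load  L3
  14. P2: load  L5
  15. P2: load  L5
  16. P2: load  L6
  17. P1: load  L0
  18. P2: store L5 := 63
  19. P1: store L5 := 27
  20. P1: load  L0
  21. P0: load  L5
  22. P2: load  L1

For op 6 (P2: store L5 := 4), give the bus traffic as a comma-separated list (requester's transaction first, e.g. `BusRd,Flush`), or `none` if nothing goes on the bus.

step 1: P1: store L5 := 1  ⟶  IMI  (L5)  txn=BusRdX  M[L5]=0
step 2: P2: store L5 := 86  ⟶  IIM  (L5)  txn=BusRdX+Flush  M[L5]=1
step 3: P1: store L5 := 73  ⟶  IMI  (L5)  txn=BusRdX+Flush  M[L5]=86
step 4: P1: load  L3  ⟶  IEI  (L3)  txn=BusRd  M[L3]=20
step 5: P0: load  L5  ⟶  SOI  (L5)  txn=BusRd  M[L5]=86
step 6: P2: store L5 := 4  ⟶  IIM  (L5)  txn=BusRdX+Flush  M[L5]=73
step 7: P2: load  L3  ⟶  ISS  (L3)  txn=BusRd  M[L3]=20
step 8: P2: load  L6  ⟶  IIE  (L6)  txn=BusRd  M[L6]=50
step 9: P2: store L0 := 58  ⟶  IIM  (L0)  txn=BusRdX  M[L0]=10
step 10: P2: load  L5  ⟶  IIM  (L5)  txn=∅  M[L5]=73
step 11: P0: load  L4  ⟶  EII  (L4)  txn=BusRd  M[L4]=70
step 12: P1: load  L6  ⟶  ISS  (L6)  txn=BusRd  M[L6]=50
step 13: P2: load  L3  ⟶  ISS  (L3)  txn=∅  M[L3]=20
step 14: P2: load  L5  ⟶  IIM  (L5)  txn=∅  M[L5]=73
step 15: P2: load  L5  ⟶  IIM  (L5)  txn=∅  M[L5]=73
step 16: P2: load  L6  ⟶  ISS  (L6)  txn=∅  M[L6]=50
step 17: P1: load  L0  ⟶  ISO  (L0)  txn=BusRd  M[L0]=10
step 18: P2: store L5 := 63  ⟶  IIM  (L5)  txn=∅  M[L5]=73
step 19: P1: store L5 := 27  ⟶  IMI  (L5)  txn=BusRdX+Flush  M[L5]=63
step 20: P1: load  L0  ⟶  ISO  (L0)  txn=∅  M[L0]=10
step 21: P0: load  L5  ⟶  SOI  (L5)  txn=BusRd  M[L5]=63
step 22: P2: load  L1  ⟶  IIE  (L1)  txn=BusRd  M[L1]=40

bus = BusRdX,Flush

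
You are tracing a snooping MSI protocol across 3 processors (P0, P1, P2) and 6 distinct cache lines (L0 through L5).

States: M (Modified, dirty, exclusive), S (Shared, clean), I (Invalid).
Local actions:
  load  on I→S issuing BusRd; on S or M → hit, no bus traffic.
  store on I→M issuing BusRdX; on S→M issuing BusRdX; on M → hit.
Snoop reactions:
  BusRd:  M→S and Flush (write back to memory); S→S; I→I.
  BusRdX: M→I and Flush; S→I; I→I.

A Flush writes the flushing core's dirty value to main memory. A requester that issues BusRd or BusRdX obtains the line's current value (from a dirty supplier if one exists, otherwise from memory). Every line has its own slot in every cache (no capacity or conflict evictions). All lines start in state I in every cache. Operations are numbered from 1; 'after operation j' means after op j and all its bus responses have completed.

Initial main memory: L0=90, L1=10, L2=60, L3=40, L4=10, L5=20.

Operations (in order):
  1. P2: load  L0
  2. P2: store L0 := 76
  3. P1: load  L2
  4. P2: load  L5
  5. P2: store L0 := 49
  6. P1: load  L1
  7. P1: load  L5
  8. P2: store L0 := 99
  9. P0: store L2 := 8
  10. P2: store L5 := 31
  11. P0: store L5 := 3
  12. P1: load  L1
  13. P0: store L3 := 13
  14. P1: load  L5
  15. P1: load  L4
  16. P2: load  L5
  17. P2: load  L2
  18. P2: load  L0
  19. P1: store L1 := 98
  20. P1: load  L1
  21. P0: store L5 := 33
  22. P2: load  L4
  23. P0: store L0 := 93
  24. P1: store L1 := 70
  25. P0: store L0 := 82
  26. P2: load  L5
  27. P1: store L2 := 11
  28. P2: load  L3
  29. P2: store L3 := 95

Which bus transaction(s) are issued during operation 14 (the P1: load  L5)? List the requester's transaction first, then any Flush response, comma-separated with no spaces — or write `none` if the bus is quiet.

1. P2: load  L0  bus=[BusRd]  L0: P0=I P1=I P2=S  mem[L0]=90
2. P2: store L0 := 76  bus=[BusRdX]  L0: P0=I P1=I P2=M  mem[L0]=90
3. P1: load  L2  bus=[BusRd]  L2: P0=I P1=S P2=I  mem[L2]=60
4. P2: load  L5  bus=[BusRd]  L5: P0=I P1=I P2=S  mem[L5]=20
5. P2: store L0 := 49  bus=[-]  L0: P0=I P1=I P2=M  mem[L0]=90
6. P1: load  L1  bus=[BusRd]  L1: P0=I P1=S P2=I  mem[L1]=10
7. P1: load  L5  bus=[BusRd]  L5: P0=I P1=S P2=S  mem[L5]=20
8. P2: store L0 := 99  bus=[-]  L0: P0=I P1=I P2=M  mem[L0]=90
9. P0: store L2 := 8  bus=[BusRdX]  L2: P0=M P1=I P2=I  mem[L2]=60
10. P2: store L5 := 31  bus=[BusRdX]  L5: P0=I P1=I P2=M  mem[L5]=20
11. P0: store L5 := 3  bus=[BusRdX,Flush]  L5: P0=M P1=I P2=I  mem[L5]=31
12. P1: load  L1  bus=[-]  L1: P0=I P1=S P2=I  mem[L1]=10
13. P0: store L3 := 13  bus=[BusRdX]  L3: P0=M P1=I P2=I  mem[L3]=40
14. P1: load  L5  bus=[BusRd,Flush]  L5: P0=S P1=S P2=I  mem[L5]=3
15. P1: load  L4  bus=[BusRd]  L4: P0=I P1=S P2=I  mem[L4]=10
16. P2: load  L5  bus=[BusRd]  L5: P0=S P1=S P2=S  mem[L5]=3
17. P2: load  L2  bus=[BusRd,Flush]  L2: P0=S P1=I P2=S  mem[L2]=8
18. P2: load  L0  bus=[-]  L0: P0=I P1=I P2=M  mem[L0]=90
19. P1: store L1 := 98  bus=[BusRdX]  L1: P0=I P1=M P2=I  mem[L1]=10
20. P1: load  L1  bus=[-]  L1: P0=I P1=M P2=I  mem[L1]=10
21. P0: store L5 := 33  bus=[BusRdX]  L5: P0=M P1=I P2=I  mem[L5]=3
22. P2: load  L4  bus=[BusRd]  L4: P0=I P1=S P2=S  mem[L4]=10
23. P0: store L0 := 93  bus=[BusRdX,Flush]  L0: P0=M P1=I P2=I  mem[L0]=99
24. P1: store L1 := 70  bus=[-]  L1: P0=I P1=M P2=I  mem[L1]=10
25. P0: store L0 := 82  bus=[-]  L0: P0=M P1=I P2=I  mem[L0]=99
26. P2: load  L5  bus=[BusRd,Flush]  L5: P0=S P1=I P2=S  mem[L5]=33
27. P1: store L2 := 11  bus=[BusRdX]  L2: P0=I P1=M P2=I  mem[L2]=8
28. P2: load  L3  bus=[BusRd,Flush]  L3: P0=S P1=I P2=S  mem[L3]=13
29. P2: store L3 := 95  bus=[BusRdX]  L3: P0=I P1=I P2=M  mem[L3]=13

bus = BusRd,Flush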